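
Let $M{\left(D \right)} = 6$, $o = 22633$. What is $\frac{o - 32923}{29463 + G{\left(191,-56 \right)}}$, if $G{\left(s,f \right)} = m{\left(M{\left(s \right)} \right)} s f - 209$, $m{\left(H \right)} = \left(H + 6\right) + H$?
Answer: $\frac{5145}{81637} \approx 0.063023$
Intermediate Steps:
$m{\left(H \right)} = 6 + 2 H$ ($m{\left(H \right)} = \left(6 + H\right) + H = 6 + 2 H$)
$G{\left(s,f \right)} = -209 + 18 f s$ ($G{\left(s,f \right)} = \left(6 + 2 \cdot 6\right) s f - 209 = \left(6 + 12\right) s f - 209 = 18 s f - 209 = 18 f s - 209 = -209 + 18 f s$)
$\frac{o - 32923}{29463 + G{\left(191,-56 \right)}} = \frac{22633 - 32923}{29463 + \left(-209 + 18 \left(-56\right) 191\right)} = - \frac{10290}{29463 - 192737} = - \frac{10290}{-163274} = \left(-10290\right) \left(- \frac{1}{163274}\right) = \frac{5145}{81637}$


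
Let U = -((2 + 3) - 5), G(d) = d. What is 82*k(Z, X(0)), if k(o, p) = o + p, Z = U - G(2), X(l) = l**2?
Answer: -164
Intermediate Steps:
U = 0 (U = -(5 - 5) = -1*0 = 0)
Z = -2 (Z = 0 - 1*2 = 0 - 2 = -2)
82*k(Z, X(0)) = 82*(-2 + 0**2) = 82*(-2 + 0) = 82*(-2) = -164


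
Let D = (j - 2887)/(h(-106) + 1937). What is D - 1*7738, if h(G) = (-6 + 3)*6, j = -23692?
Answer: -14875801/1919 ≈ -7751.9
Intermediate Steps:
h(G) = -18 (h(G) = -3*6 = -18)
D = -26579/1919 (D = (-23692 - 2887)/(-18 + 1937) = -26579/1919 ≈ -13.850)
D - 1*7738 = -26579/1919 - 1*7738 = -26579/1919 - 7738 = -14875801/1919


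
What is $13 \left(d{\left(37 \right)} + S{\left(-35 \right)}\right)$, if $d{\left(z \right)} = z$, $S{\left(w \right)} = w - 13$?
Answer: $-143$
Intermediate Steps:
$S{\left(w \right)} = -13 + w$ ($S{\left(w \right)} = w - 13 = -13 + w$)
$13 \left(d{\left(37 \right)} + S{\left(-35 \right)}\right) = 13 \left(37 - 48\right) = 13 \left(-11\right) = -143$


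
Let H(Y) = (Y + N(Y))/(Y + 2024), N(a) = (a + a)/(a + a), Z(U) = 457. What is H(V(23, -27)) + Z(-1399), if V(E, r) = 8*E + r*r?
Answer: 1343123/2937 ≈ 457.31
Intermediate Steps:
V(E, r) = r² + 8*E (V(E, r) = 8*E + r² = r² + 8*E)
N(a) = 1 (N(a) = (2*a)/((2*a)) = (2*a)*(1/(2*a)) = 1)
H(Y) = (1 + Y)/(2024 + Y) (H(Y) = (Y + 1)/(Y + 2024) = (1 + Y)/(2024 + Y))
H(V(23, -27)) + Z(-1399) = (1 + ((-27)² + 8*23))/(2024 + ((-27)² + 8*23)) + 457 = (1 + (729 + 184))/(2024 + (729 + 184)) + 457 = (1 + 913)/(2024 + 913) + 457 = 914/2937 + 457 = 1343123/2937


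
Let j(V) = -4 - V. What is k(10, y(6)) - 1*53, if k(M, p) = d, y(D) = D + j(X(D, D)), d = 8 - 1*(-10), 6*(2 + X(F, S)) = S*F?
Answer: -35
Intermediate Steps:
X(F, S) = -2 + F*S/6 (X(F, S) = -2 + (S*F)/6 = -2 + (F*S)/6 = -2 + F*S/6)
d = 18 (d = 8 + 10 = 18)
y(D) = -2 + D - D²/6 (y(D) = D + (-4 - (-2 + D*D/6)) = D + (-4 - (-2 + D²/6)) = D + (-4 + (2 - D²/6)) = D + (-2 - D²/6) = -2 + D - D²/6)
k(M, p) = 18
k(10, y(6)) - 1*53 = 18 - 1*53 = 18 - 53 = -35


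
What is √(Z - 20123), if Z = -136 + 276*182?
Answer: √29973 ≈ 173.13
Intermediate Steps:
Z = 50096 (Z = -136 + 50232 = 50096)
√(Z - 20123) = √(50096 - 20123) = √29973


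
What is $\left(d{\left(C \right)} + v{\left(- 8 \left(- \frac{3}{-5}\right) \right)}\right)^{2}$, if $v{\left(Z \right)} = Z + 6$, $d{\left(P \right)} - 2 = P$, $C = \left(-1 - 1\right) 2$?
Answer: $\frac{16}{25} \approx 0.64$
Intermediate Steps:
$C = -4$ ($C = \left(-2\right) 2 = -4$)
$d{\left(P \right)} = 2 + P$
$v{\left(Z \right)} = 6 + Z$
$\left(d{\left(C \right)} + v{\left(- 8 \left(- \frac{3}{-5}\right) \right)}\right)^{2} = \left(\left(2 - 4\right) + \left(6 - 8 \left(- \frac{3}{-5}\right)\right)\right)^{2} = \left(-2 + \left(6 - 8 \left(\left(-3\right) \left(- \frac{1}{5}\right)\right)\right)\right)^{2} = \left(-2 + \left(6 - \frac{24}{5}\right)\right)^{2} = \left(-2 + \frac{6}{5}\right)^{2} = \left(- \frac{4}{5}\right)^{2} = \frac{16}{25}$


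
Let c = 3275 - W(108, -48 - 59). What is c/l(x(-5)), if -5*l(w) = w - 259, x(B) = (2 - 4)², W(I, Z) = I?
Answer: 3167/51 ≈ 62.098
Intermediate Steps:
c = 3167 (c = 3275 - 1*108 = 3275 - 108 = 3167)
x(B) = 4 (x(B) = (-2)² = 4)
l(w) = 259/5 - w/5 (l(w) = -(w - 259)/5 = -(-259 + w)/5 = 259/5 - w/5)
c/l(x(-5)) = 3167/(259/5 - ⅕*4) = 3167/(259/5 - ⅘) = 3167/51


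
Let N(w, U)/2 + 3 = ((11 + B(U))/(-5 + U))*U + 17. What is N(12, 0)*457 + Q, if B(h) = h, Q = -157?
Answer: 12639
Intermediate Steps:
N(w, U) = 28 + 2*U*(11 + U)/(-5 + U) (N(w, U) = -6 + 2*(((11 + U)/(-5 + U))*U + 17) = -6 + 2*(U*(11 + U)/(-5 + U) + 17) = -6 + 2*(17 + U*(11 + U)/(-5 + U)) = -6 + (34 + 2*U*(11 + U)/(-5 + U)) = 28 + 2*U*(11 + U)/(-5 + U))
N(12, 0)*457 + Q = (2*(-70 + 0² + 25*0)/(-5 + 0))*457 - 157 = (2*(-70 + 0 + 0)/(-5))*457 - 157 = (2*(-⅕)*(-70))*457 - 157 = 28*457 - 157 = 12796 - 157 = 12639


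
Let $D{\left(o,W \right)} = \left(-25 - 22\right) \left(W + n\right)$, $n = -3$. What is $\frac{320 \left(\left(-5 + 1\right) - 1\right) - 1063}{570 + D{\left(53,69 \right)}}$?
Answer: $\frac{2663}{2532} \approx 1.0517$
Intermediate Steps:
$D{\left(o,W \right)} = 141 - 47 W$ ($D{\left(o,W \right)} = \left(-25 - 22\right) \left(W - 3\right) = - 47 \left(-3 + W\right) = 141 - 47 W$)
$\frac{320 \left(\left(-5 + 1\right) - 1\right) - 1063}{570 + D{\left(53,69 \right)}} = \frac{320 \left(\left(-5 + 1\right) - 1\right) - 1063}{570 + \left(141 - 3243\right)} = \frac{320 \left(-4 - 1\right) - 1063}{570 + \left(141 - 3243\right)} = \frac{320 \left(-5\right) - 1063}{570 - 3102} = \frac{-1600 - 1063}{-2532} = \left(-2663\right) \left(- \frac{1}{2532}\right) = \frac{2663}{2532}$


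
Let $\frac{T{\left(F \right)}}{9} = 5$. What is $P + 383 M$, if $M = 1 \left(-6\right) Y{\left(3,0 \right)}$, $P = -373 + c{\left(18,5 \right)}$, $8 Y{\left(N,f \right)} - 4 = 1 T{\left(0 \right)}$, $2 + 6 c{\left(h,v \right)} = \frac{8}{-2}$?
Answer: $- \frac{57797}{4} \approx -14449.0$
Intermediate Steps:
$T{\left(F \right)} = 45$ ($T{\left(F \right)} = 9 \cdot 5 = 45$)
$c{\left(h,v \right)} = -1$ ($c{\left(h,v \right)} = - \frac{1}{3} + \frac{8 \frac{1}{-2}}{6} = - \frac{1}{3} + \frac{8 \left(- \frac{1}{2}\right)}{6} = - \frac{1}{3} + \frac{1}{6} \left(-4\right) = - \frac{1}{3} - \frac{2}{3} = -1$)
$Y{\left(N,f \right)} = \frac{49}{8}$ ($Y{\left(N,f \right)} = \frac{1}{2} + \frac{1 \cdot 45}{8} = \frac{1}{2} + \frac{1}{8} \cdot 45 = \frac{1}{2} + \frac{45}{8} = \frac{49}{8}$)
$P = -374$ ($P = -373 - 1 = -374$)
$M = - \frac{147}{4}$ ($M = 1 \left(-6\right) \frac{49}{8} = \left(-6\right) \frac{49}{8} = - \frac{147}{4} \approx -36.75$)
$P + 383 M = -374 + 383 \left(- \frac{147}{4}\right) = -374 - \frac{56301}{4} = - \frac{57797}{4}$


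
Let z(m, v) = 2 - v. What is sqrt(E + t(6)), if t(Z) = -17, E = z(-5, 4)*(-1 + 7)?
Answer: I*sqrt(29) ≈ 5.3852*I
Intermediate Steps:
E = -12 (E = (2 - 1*4)*(-1 + 7) = (2 - 4)*6 = -2*6 = -12)
sqrt(E + t(6)) = sqrt(-12 - 17) = sqrt(-29) = I*sqrt(29)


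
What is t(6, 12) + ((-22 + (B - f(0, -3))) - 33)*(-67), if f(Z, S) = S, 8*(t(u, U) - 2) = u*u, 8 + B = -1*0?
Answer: 8053/2 ≈ 4026.5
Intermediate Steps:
B = -8 (B = -8 - 1*0 = -8 + 0 = -8)
t(u, U) = 2 + u²/8 (t(u, U) = 2 + (u*u)/8 = 2 + u²/8)
t(6, 12) + ((-22 + (B - f(0, -3))) - 33)*(-67) = (2 + (⅛)*6²) + ((-22 + (-8 - 1*(-3))) - 33)*(-67) = (2 + (⅛)*36) + ((-22 + (-8 + 3)) - 33)*(-67) = (2 + 9/2) + ((-22 - 5) - 33)*(-67) = 13/2 + (-27 - 33)*(-67) = 13/2 - 60*(-67) = 13/2 + 4020 = 8053/2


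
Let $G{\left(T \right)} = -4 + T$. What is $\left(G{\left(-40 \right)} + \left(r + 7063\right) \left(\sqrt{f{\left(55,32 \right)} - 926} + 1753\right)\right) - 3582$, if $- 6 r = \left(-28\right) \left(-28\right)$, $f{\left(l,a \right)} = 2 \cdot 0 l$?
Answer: $\frac{36446263}{3} + \frac{20797 i \sqrt{926}}{3} \approx 1.2149 \cdot 10^{7} + 2.1095 \cdot 10^{5} i$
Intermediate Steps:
$f{\left(l,a \right)} = 0$ ($f{\left(l,a \right)} = 0 l = 0$)
$r = - \frac{392}{3}$ ($r = - \frac{\left(-28\right) \left(-28\right)}{6} = \left(- \frac{1}{6}\right) 784 = - \frac{392}{3} \approx -130.67$)
$\left(G{\left(-40 \right)} + \left(r + 7063\right) \left(\sqrt{f{\left(55,32 \right)} - 926} + 1753\right)\right) - 3582 = \left(\left(-4 - 40\right) + \left(- \frac{392}{3} + 7063\right) \left(\sqrt{0 - 926} + 1753\right)\right) - 3582 = \left(-44 + \frac{20797 \left(\sqrt{-926} + 1753\right)}{3}\right) - 3582 = \left(-44 + \frac{20797 \left(i \sqrt{926} + 1753\right)}{3}\right) - 3582 = \left(-44 + \frac{20797 \left(1753 + i \sqrt{926}\right)}{3}\right) - 3582 = \left(-44 + \left(\frac{36457141}{3} + \frac{20797 i \sqrt{926}}{3}\right)\right) - 3582 = \left(\frac{36457009}{3} + \frac{20797 i \sqrt{926}}{3}\right) - 3582 = \frac{36446263}{3} + \frac{20797 i \sqrt{926}}{3}$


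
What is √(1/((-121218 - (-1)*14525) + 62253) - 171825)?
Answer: I*√84834882341110/22220 ≈ 414.52*I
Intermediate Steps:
√(1/((-121218 - (-1)*14525) + 62253) - 171825) = √(1/((-121218 - 1*(-14525)) + 62253) - 171825) = √(1/((-121218 + 14525) + 62253) - 171825) = √(1/(-106693 + 62253) - 171825) = √(1/(-44440) - 171825) = √(-1/44440 - 171825) = √(-7635903001/44440) = I*√84834882341110/22220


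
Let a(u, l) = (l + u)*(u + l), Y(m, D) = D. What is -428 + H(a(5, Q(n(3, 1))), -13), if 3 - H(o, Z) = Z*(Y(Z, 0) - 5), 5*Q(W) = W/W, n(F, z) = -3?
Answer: -490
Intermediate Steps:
Q(W) = ⅕ (Q(W) = (W/W)/5 = (⅕)*1 = ⅕)
a(u, l) = (l + u)² (a(u, l) = (l + u)*(l + u) = (l + u)²)
H(o, Z) = 3 + 5*Z (H(o, Z) = 3 - Z*(0 - 5) = 3 - Z*(-5) = 3 - (-5)*Z = 3 + 5*Z)
-428 + H(a(5, Q(n(3, 1))), -13) = -428 + (3 + 5*(-13)) = -428 + (3 - 65) = -428 - 62 = -490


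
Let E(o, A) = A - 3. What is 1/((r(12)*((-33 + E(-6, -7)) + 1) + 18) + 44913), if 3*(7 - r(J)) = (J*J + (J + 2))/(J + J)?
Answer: 6/268375 ≈ 2.2357e-5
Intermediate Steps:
E(o, A) = -3 + A
r(J) = 7 - (2 + J + J²)/(6*J) (r(J) = 7 - (J*J + (J + 2))/(3*(J + J)) = 7 - (J² + (2 + J))/(3*(2*J)) = 7 - (2 + J + J²)*1/(2*J)/3 = 7 - (2 + J + J²)/(6*J))
1/((r(12)*((-33 + E(-6, -7)) + 1) + 18) + 44913) = 1/((((⅙)*(-2 - 1*12*(-41 + 12))/12)*((-33 + (-3 - 7)) + 1) + 18) + 44913) = 1/((((⅙)*(1/12)*(-2 - 1*12*(-29)))*((-33 - 10) + 1) + 18) + 44913) = 1/((((⅙)*(1/12)*(-2 + 348))*(-43 + 1) + 18) + 44913) = 1/((((⅙)*(1/12)*346)*(-42) + 18) + 44913) = 1/(((173/36)*(-42) + 18) + 44913) = 1/((-1211/6 + 18) + 44913) = 1/(-1103/6 + 44913) = 1/(268375/6) = 6/268375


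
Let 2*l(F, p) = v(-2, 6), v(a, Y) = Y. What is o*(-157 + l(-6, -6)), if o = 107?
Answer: -16478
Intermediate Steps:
l(F, p) = 3 (l(F, p) = (½)*6 = 3)
o*(-157 + l(-6, -6)) = 107*(-157 + 3) = 107*(-154) = -16478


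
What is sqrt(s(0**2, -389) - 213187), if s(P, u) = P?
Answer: 23*I*sqrt(403) ≈ 461.72*I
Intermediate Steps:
sqrt(s(0**2, -389) - 213187) = sqrt(0**2 - 213187) = sqrt(0 - 213187) = sqrt(-213187) = 23*I*sqrt(403)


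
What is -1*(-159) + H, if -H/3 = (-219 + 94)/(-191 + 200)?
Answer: 602/3 ≈ 200.67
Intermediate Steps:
H = 125/3 (H = -3*(-219 + 94)/(-191 + 200) = -(-375)/9 = -3*(-125/9) = 125/3 ≈ 41.667)
-1*(-159) + H = -1*(-159) + 125/3 = 159 + 125/3 = 602/3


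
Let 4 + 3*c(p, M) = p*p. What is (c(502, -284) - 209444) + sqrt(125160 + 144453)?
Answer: -125444 + 3*sqrt(29957) ≈ -1.2492e+5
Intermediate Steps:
c(p, M) = -4/3 + p**2/3 (c(p, M) = -4/3 + (p*p)/3 = -4/3 + p**2/3)
(c(502, -284) - 209444) + sqrt(125160 + 144453) = ((-4/3 + (1/3)*502**2) - 209444) + sqrt(125160 + 144453) = ((-4/3 + (1/3)*252004) - 209444) + sqrt(269613) = ((-4/3 + 252004/3) - 209444) + 3*sqrt(29957) = (84000 - 209444) + 3*sqrt(29957) = -125444 + 3*sqrt(29957)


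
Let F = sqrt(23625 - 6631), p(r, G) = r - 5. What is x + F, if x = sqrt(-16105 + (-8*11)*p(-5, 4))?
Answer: sqrt(16994) + 5*I*sqrt(609) ≈ 130.36 + 123.39*I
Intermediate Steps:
p(r, G) = -5 + r
F = sqrt(16994) ≈ 130.36
x = 5*I*sqrt(609) (x = sqrt(-16105 + (-8*11)*(-5 - 5)) = sqrt(-16105 - 88*(-10)) = sqrt(-16105 + 880) = sqrt(-15225) = 5*I*sqrt(609) ≈ 123.39*I)
x + F = 5*I*sqrt(609) + sqrt(16994) = sqrt(16994) + 5*I*sqrt(609)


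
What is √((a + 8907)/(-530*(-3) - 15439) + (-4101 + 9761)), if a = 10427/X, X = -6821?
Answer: 12*√350701420571159845/94464029 ≈ 75.229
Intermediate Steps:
a = -10427/6821 (a = 10427/(-6821) = 10427*(-1/6821) = -10427/6821 ≈ -1.5287)
√((a + 8907)/(-530*(-3) - 15439) + (-4101 + 9761)) = √((-10427/6821 + 8907)/(-530*(-3) - 15439) + (-4101 + 9761)) = √(60744220/(6821*(1590 - 15439)) + 5660) = √((60744220/6821)/(-13849) + 5660) = √((60744220/6821)*(-1/13849) + 5660) = √(-60744220/94464029 + 5660) = √(534605659920/94464029) = 12*√350701420571159845/94464029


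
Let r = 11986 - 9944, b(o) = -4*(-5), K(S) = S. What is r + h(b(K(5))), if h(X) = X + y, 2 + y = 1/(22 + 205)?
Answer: 467621/227 ≈ 2060.0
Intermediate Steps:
b(o) = 20
y = -453/227 (y = -2 + 1/(22 + 205) = -2 + 1/227 = -453/227 ≈ -1.9956)
h(X) = -453/227 + X (h(X) = X - 453/227 = -453/227 + X)
r = 2042
r + h(b(K(5))) = 2042 + (-453/227 + 20) = 2042 + 4087/227 = 467621/227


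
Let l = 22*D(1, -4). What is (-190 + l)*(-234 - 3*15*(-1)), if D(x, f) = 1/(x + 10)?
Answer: 35532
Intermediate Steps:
D(x, f) = 1/(10 + x)
l = 2 (l = 22/(10 + 1) = 22/11 = 22*(1/11) = 2)
(-190 + l)*(-234 - 3*15*(-1)) = (-190 + 2)*(-234 - 3*15*(-1)) = -188*(-234 - 45*(-1)) = -188*(-234 + 45) = -188*(-189) = 35532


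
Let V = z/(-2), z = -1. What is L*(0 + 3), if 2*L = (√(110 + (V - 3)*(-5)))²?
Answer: 735/4 ≈ 183.75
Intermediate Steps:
V = ½ (V = -1/(-2) = -1*(-½) = ½ ≈ 0.50000)
L = 245/4 (L = (√(110 + (½ - 3)*(-5)))²/2 = (√(110 - 5/2*(-5)))²/2 = (√(110 + 25/2))²/2 = (√(245/2))²/2 = (7*√10/2)²/2 = (½)*(245/2) = 245/4 ≈ 61.250)
L*(0 + 3) = 245*(0 + 3)/4 = (245/4)*3 = 735/4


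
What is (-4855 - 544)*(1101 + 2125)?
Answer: -17417174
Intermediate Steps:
(-4855 - 544)*(1101 + 2125) = -5399*3226 = -17417174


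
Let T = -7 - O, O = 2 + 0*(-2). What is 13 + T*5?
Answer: -32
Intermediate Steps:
O = 2 (O = 2 + 0 = 2)
T = -9 (T = -7 - 1*2 = -7 - 2 = -9)
13 + T*5 = 13 - 9*5 = 13 - 45 = -32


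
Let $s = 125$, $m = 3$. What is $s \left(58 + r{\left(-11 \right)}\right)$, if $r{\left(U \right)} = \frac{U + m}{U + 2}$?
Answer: $\frac{66250}{9} \approx 7361.1$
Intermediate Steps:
$r{\left(U \right)} = \frac{3 + U}{2 + U}$ ($r{\left(U \right)} = \frac{U + 3}{U + 2} = \frac{3 + U}{2 + U}$)
$s \left(58 + r{\left(-11 \right)}\right) = 125 \left(58 + \frac{3 - 11}{2 - 11}\right) = 125 \left(58 + \frac{1}{-9} \left(-8\right)\right) = 125 \left(58 - - \frac{8}{9}\right) = 125 \left(58 + \frac{8}{9}\right) = 125 \cdot \frac{530}{9} = \frac{66250}{9}$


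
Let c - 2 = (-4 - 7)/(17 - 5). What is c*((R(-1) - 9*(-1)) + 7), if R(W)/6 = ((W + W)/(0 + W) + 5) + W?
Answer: 169/3 ≈ 56.333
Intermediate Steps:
R(W) = 42 + 6*W (R(W) = 6*(((W + W)/(0 + W) + 5) + W) = 6*(((2*W)/W + 5) + W) = 6*((2 + 5) + W) = 6*(7 + W) = 42 + 6*W)
c = 13/12 (c = 2 + (-4 - 7)/(17 - 5) = 2 - 11/12 = 13/12 ≈ 1.0833)
c*((R(-1) - 9*(-1)) + 7) = 13*(((42 + 6*(-1)) - 9*(-1)) + 7)/12 = 13*(((42 - 6) - 1*(-9)) + 7)/12 = 13*((36 + 9) + 7)/12 = 13*(45 + 7)/12 = (13/12)*52 = 169/3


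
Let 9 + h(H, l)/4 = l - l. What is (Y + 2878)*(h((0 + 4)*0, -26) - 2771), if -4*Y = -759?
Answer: -34444697/4 ≈ -8.6112e+6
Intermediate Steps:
Y = 759/4 (Y = -¼*(-759) = 759/4 ≈ 189.75)
h(H, l) = -36 (h(H, l) = -36 + 4*(l - l) = -36 + 4*0 = -36 + 0 = -36)
(Y + 2878)*(h((0 + 4)*0, -26) - 2771) = (759/4 + 2878)*(-36 - 2771) = (12271/4)*(-2807) = -34444697/4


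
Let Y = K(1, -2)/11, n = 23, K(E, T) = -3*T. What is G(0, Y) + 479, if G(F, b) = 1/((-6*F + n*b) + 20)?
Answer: 171493/358 ≈ 479.03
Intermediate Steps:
Y = 6/11 (Y = -3*(-2)/11 = 6*(1/11) = 6/11 ≈ 0.54545)
G(F, b) = 1/(20 - 6*F + 23*b) (G(F, b) = 1/((-6*F + 23*b) + 20) = 1/(20 - 6*F + 23*b))
G(0, Y) + 479 = 1/(20 - 6*0 + 23*(6/11)) + 479 = 1/(20 + 0 + 138/11) + 479 = 1/(358/11) + 479 = 11/358 + 479 = 171493/358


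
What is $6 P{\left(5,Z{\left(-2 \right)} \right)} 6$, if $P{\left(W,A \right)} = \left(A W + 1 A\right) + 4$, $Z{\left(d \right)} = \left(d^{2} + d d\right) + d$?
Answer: $1440$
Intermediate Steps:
$Z{\left(d \right)} = d + 2 d^{2}$ ($Z{\left(d \right)} = \left(d^{2} + d^{2}\right) + d = 2 d^{2} + d = d + 2 d^{2}$)
$P{\left(W,A \right)} = 4 + A + A W$ ($P{\left(W,A \right)} = \left(A W + A\right) + 4 = \left(A + A W\right) + 4 = 4 + A + A W$)
$6 P{\left(5,Z{\left(-2 \right)} \right)} 6 = 6 \left(4 - 2 \left(1 + 2 \left(-2\right)\right) + - 2 \left(1 + 2 \left(-2\right)\right) 5\right) 6 = 6 \left(4 - 2 \left(1 - 4\right) + - 2 \left(1 - 4\right) 5\right) 6 = 6 \left(4 - -6 + \left(-2\right) \left(-3\right) 5\right) 6 = 6 \left(4 + 6 + 6 \cdot 5\right) 6 = 6 \left(4 + 6 + 30\right) 6 = 6 \cdot 40 \cdot 6 = 240 \cdot 6 = 1440$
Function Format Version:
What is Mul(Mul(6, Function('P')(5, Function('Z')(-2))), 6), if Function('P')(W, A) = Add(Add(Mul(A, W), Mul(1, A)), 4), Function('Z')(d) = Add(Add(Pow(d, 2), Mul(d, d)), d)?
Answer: 1440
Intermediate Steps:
Function('Z')(d) = Add(d, Mul(2, Pow(d, 2))) (Function('Z')(d) = Add(Add(Pow(d, 2), Pow(d, 2)), d) = Add(Mul(2, Pow(d, 2)), d) = Add(d, Mul(2, Pow(d, 2))))
Function('P')(W, A) = Add(4, A, Mul(A, W)) (Function('P')(W, A) = Add(Add(Mul(A, W), A), 4) = Add(Add(A, Mul(A, W)), 4) = Add(4, A, Mul(A, W)))
Mul(Mul(6, Function('P')(5, Function('Z')(-2))), 6) = Mul(Mul(6, Add(4, Mul(-2, Add(1, Mul(2, -2))), Mul(Mul(-2, Add(1, Mul(2, -2))), 5))), 6) = Mul(Mul(6, Add(4, Mul(-2, Add(1, -4)), Mul(Mul(-2, Add(1, -4)), 5))), 6) = Mul(Mul(6, Add(4, Mul(-2, -3), Mul(Mul(-2, -3), 5))), 6) = Mul(Mul(6, Add(4, 6, Mul(6, 5))), 6) = Mul(Mul(6, Add(4, 6, 30)), 6) = Mul(Mul(6, 40), 6) = Mul(240, 6) = 1440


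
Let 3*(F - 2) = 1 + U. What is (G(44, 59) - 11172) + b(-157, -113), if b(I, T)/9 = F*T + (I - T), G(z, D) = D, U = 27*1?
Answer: -23035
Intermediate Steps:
U = 27
F = 34/3 (F = 2 + (1 + 27)/3 = 2 + (1/3)*28 = 2 + 28/3 = 34/3 ≈ 11.333)
b(I, T) = 9*I + 93*T (b(I, T) = 9*(34*T/3 + (I - T)) = 9*(I + 31*T/3) = 9*I + 93*T)
(G(44, 59) - 11172) + b(-157, -113) = (59 - 11172) + (9*(-157) + 93*(-113)) = -11113 + (-1413 - 10509) = -11113 - 11922 = -23035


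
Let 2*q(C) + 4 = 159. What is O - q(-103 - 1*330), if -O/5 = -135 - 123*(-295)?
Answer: -361655/2 ≈ -1.8083e+5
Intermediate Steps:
q(C) = 155/2 (q(C) = -2 + (½)*159 = -2 + 159/2 = 155/2)
O = -180750 (O = -5*(-135 - 123*(-295)) = -5*(-135 + 36285) = -5*36150 = -180750)
O - q(-103 - 1*330) = -180750 - 1*155/2 = -180750 - 155/2 = -361655/2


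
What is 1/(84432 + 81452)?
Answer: 1/165884 ≈ 6.0283e-6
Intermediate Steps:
1/(84432 + 81452) = 1/165884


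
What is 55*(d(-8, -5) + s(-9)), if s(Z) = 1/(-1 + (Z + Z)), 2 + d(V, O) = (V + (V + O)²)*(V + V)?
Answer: -2694065/19 ≈ -1.4179e+5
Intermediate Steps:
d(V, O) = -2 + 2*V*(V + (O + V)²) (d(V, O) = -2 + (V + (V + O)²)*(V + V) = -2 + (V + (O + V)²)*(2*V) = -2 + 2*V*(V + (O + V)²))
s(Z) = 1/(-1 + 2*Z)
55*(d(-8, -5) + s(-9)) = 55*((-2 + 2*(-8)² + 2*(-8)*(-5 - 8)²) + 1/(-1 + 2*(-9))) = 55*((-2 + 2*64 + 2*(-8)*(-13)²) + 1/(-1 - 18)) = 55*((-2 + 128 + 2*(-8)*169) + 1/(-19)) = 55*((-2 + 128 - 2704) - 1/19) = 55*(-2578 - 1/19) = 55*(-48983/19) = -2694065/19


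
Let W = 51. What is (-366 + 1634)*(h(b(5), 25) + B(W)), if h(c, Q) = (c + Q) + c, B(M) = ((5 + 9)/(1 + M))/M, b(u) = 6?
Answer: 31109746/663 ≈ 46923.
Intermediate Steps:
B(M) = 14/(M*(1 + M)) (B(M) = (14/(1 + M))/M = 14/(M*(1 + M)))
h(c, Q) = Q + 2*c (h(c, Q) = (Q + c) + c = Q + 2*c)
(-366 + 1634)*(h(b(5), 25) + B(W)) = (-366 + 1634)*((25 + 2*6) + 14/(51*(1 + 51))) = 1268*((25 + 12) + 14*(1/51)/52) = 1268*(37 + 14*(1/51)*(1/52)) = 1268*(37 + 7/1326) = 1268*(49069/1326) = 31109746/663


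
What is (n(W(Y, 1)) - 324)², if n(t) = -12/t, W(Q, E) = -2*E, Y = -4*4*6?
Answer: 101124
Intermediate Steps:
Y = -96 (Y = -16*6 = -96)
(n(W(Y, 1)) - 324)² = (-12/((-2*1)) - 324)² = (-12/(-2) - 324)² = (-12*(-½) - 324)² = (6 - 324)² = (-318)² = 101124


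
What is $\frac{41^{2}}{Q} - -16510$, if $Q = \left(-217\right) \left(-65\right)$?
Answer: $\frac{232875231}{14105} \approx 16510.0$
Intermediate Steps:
$Q = 14105$
$\frac{41^{2}}{Q} - -16510 = \frac{41^{2}}{14105} - -16510 = 1681 \cdot \frac{1}{14105} + 16510 = \frac{1681}{14105} + 16510 = \frac{232875231}{14105}$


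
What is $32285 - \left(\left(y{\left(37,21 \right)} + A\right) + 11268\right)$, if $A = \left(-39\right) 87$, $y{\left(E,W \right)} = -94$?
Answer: $24504$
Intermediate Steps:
$A = -3393$
$32285 - \left(\left(y{\left(37,21 \right)} + A\right) + 11268\right) = 32285 - \left(\left(-94 - 3393\right) + 11268\right) = 32285 - \left(-3487 + 11268\right) = 32285 - 7781 = 24504$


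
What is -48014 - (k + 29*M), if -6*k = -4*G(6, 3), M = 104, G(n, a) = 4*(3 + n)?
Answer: -51054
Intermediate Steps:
G(n, a) = 12 + 4*n
k = 24 (k = -(-2)*(12 + 4*6)/3 = -(-2)*(12 + 24)/3 = -(-2)*36/3 = -1/6*(-144) = 24)
-48014 - (k + 29*M) = -48014 - (24 + 29*104) = -48014 - (24 + 3016) = -48014 - 1*3040 = -48014 - 3040 = -51054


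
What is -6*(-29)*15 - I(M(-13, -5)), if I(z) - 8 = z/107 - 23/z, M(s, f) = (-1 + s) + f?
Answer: 5287766/2033 ≈ 2601.0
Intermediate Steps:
M(s, f) = -1 + f + s
I(z) = 8 - 23/z + z/107 (I(z) = 8 + (z/107 - 23/z) = 8 + (-23/z + z/107) = 8 - 23/z + z/107)
-6*(-29)*15 - I(M(-13, -5)) = -6*(-29)*15 - (8 - 23/(-1 - 5 - 13) + (-1 - 5 - 13)/107) = 174*15 - (8 - 23/(-19) + (1/107)*(-19)) = 2610 - (8 - 23*(-1/19) - 19/107) = 2610 - (8 + 23/19 - 19/107) = 2610 - 1*18364/2033 = 2610 - 18364/2033 = 5287766/2033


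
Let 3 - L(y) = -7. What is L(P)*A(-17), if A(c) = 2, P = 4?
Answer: 20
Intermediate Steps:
L(y) = 10 (L(y) = 3 - 1*(-7) = 3 + 7 = 10)
L(P)*A(-17) = 10*2 = 20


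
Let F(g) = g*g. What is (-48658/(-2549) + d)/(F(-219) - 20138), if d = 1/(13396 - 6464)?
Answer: 337299805/491623172764 ≈ 0.00068609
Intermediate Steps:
F(g) = g²
d = 1/6932 ≈ 0.00014426
(-48658/(-2549) + d)/(F(-219) - 20138) = (-48658/(-2549) + 1/6932)/((-219)² - 20138) = (-48658*(-1/2549) + 1/6932)/(47961 - 20138) = (48658/2549 + 1/6932)/27823 = (337299805/17669668)*(1/27823) = 337299805/491623172764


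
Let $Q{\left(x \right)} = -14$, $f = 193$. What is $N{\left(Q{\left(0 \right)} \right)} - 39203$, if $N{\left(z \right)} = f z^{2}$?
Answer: $-1375$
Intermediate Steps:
$N{\left(z \right)} = 193 z^{2}$
$N{\left(Q{\left(0 \right)} \right)} - 39203 = 193 \left(-14\right)^{2} - 39203 = 193 \cdot 196 - 39203 = 37828 - 39203 = -1375$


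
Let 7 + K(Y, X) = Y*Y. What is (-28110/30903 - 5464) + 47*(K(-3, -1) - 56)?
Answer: -82437972/10301 ≈ -8002.9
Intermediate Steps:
K(Y, X) = -7 + Y² (K(Y, X) = -7 + Y*Y = -7 + Y²)
(-28110/30903 - 5464) + 47*(K(-3, -1) - 56) = (-28110/30903 - 5464) + 47*((-7 + (-3)²) - 56) = (-28110*1/30903 - 5464) + 47*((-7 + 9) - 56) = (-9370/10301 - 5464) + 47*(2 - 56) = -56294034/10301 + 47*(-54) = -56294034/10301 - 2538 = -82437972/10301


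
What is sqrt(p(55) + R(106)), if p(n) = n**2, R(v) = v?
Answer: sqrt(3131) ≈ 55.955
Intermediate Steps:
sqrt(p(55) + R(106)) = sqrt(55**2 + 106) = sqrt(3025 + 106) = sqrt(3131)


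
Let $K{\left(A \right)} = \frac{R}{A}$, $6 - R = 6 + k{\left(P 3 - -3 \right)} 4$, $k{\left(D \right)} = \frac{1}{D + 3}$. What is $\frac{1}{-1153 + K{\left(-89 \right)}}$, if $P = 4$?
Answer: $- \frac{801}{923551} \approx -0.0008673$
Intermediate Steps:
$k{\left(D \right)} = \frac{1}{3 + D}$
$R = - \frac{2}{9}$ ($R = 6 - \left(6 + \frac{1}{3 + \left(4 \cdot 3 - -3\right)} 4\right) = 6 - \left(6 + \frac{1}{3 + \left(12 + 3\right)} 4\right) = 6 - \left(6 + \frac{1}{3 + 15} \cdot 4\right) = 6 - \left(6 + \frac{1}{18} \cdot 4\right) = 6 - \left(6 + \frac{2}{9}\right) = 6 - \frac{56}{9} = - \frac{2}{9} \approx -0.22222$)
$K{\left(A \right)} = - \frac{2}{9 A}$
$\frac{1}{-1153 + K{\left(-89 \right)}} = \frac{1}{-1153 - \frac{2}{9 \left(-89\right)}} = \frac{1}{-1153 - - \frac{2}{801}} = \frac{1}{-1153 + \frac{2}{801}} = \frac{1}{- \frac{923551}{801}} = - \frac{801}{923551}$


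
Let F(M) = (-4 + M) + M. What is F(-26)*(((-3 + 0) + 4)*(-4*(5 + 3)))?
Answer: 1792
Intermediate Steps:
F(M) = -4 + 2*M
F(-26)*(((-3 + 0) + 4)*(-4*(5 + 3))) = (-4 + 2*(-26))*(((-3 + 0) + 4)*(-4*(5 + 3))) = (-4 - 52)*((-3 + 4)*(-4*8)) = -56*(-32) = 1792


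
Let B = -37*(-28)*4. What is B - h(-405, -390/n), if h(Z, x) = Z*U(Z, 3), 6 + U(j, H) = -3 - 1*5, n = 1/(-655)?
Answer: -1526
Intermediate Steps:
n = -1/655 ≈ -0.0015267
B = 4144 (B = 1036*4 = 4144)
U(j, H) = -14 (U(j, H) = -6 + (-3 - 1*5) = -6 + (-3 - 5) = -6 - 8 = -14)
h(Z, x) = -14*Z (h(Z, x) = Z*(-14) = -14*Z)
B - h(-405, -390/n) = 4144 - (-14)*(-405) = 4144 - 1*5670 = 4144 - 5670 = -1526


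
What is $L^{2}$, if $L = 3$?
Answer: $9$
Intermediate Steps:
$L^{2} = 3^{2} = 9$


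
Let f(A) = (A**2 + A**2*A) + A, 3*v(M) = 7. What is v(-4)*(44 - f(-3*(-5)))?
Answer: -24997/3 ≈ -8332.3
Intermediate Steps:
v(M) = 7/3 (v(M) = (1/3)*7 = 7/3)
f(A) = A + A**2 + A**3 (f(A) = (A**2 + A**3) + A = A + A**2 + A**3)
v(-4)*(44 - f(-3*(-5))) = 7*(44 - (-3*(-5))*(1 - 3*(-5) + (-3*(-5))**2))/3 = 7*(44 - 15*(1 + 15 + 15**2))/3 = 7*(44 - 15*(1 + 15 + 225))/3 = 7*(44 - 15*241)/3 = 7*(44 - 1*3615)/3 = 7*(44 - 3615)/3 = (7/3)*(-3571) = -24997/3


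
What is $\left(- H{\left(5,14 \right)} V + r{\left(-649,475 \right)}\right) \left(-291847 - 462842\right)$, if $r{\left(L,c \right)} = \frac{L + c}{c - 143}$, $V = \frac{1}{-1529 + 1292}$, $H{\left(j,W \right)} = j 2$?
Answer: $\frac{4769382917}{13114} \approx 3.6369 \cdot 10^{5}$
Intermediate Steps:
$H{\left(j,W \right)} = 2 j$
$V = - \frac{1}{237}$ ($V = \frac{1}{-237} = - \frac{1}{237} \approx -0.0042194$)
$r{\left(L,c \right)} = \frac{L + c}{-143 + c}$
$\left(- H{\left(5,14 \right)} V + r{\left(-649,475 \right)}\right) \left(-291847 - 462842\right) = \left(- 2 \cdot 5 \left(- \frac{1}{237}\right) + \frac{-649 + 475}{-143 + 475}\right) \left(-291847 - 462842\right) = \left(\left(-1\right) 10 \left(- \frac{1}{237}\right) + \frac{1}{332} \left(-174\right)\right) \left(-754689\right) = \left(\left(-10\right) \left(- \frac{1}{237}\right) + \frac{1}{332} \left(-174\right)\right) \left(-754689\right) = \left(\frac{10}{237} - \frac{87}{166}\right) \left(-754689\right) = \left(- \frac{18959}{39342}\right) \left(-754689\right) = \frac{4769382917}{13114}$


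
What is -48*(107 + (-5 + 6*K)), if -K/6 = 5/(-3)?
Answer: -7776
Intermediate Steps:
K = 10 (K = -30/(-3) = -30*(-1)/3 = -6*(-5/3) = 10)
-48*(107 + (-5 + 6*K)) = -48*(107 + (-5 + 6*10)) = -48*(107 + (-5 + 60)) = -48*(107 + 55) = -48*162 = -7776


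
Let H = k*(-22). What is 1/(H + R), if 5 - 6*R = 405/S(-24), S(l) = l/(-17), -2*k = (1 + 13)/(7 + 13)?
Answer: -240/9427 ≈ -0.025459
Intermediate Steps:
k = -7/20 (k = -(1 + 13)/(2*(7 + 13)) = -7/20 ≈ -0.35000)
H = 77/10 (H = -7/20*(-22) = 77/10 ≈ 7.7000)
S(l) = -l/17 (S(l) = l*(-1/17) = -l/17)
R = -2255/48 (R = ⅚ - 135/(2*((-1/17*(-24)))) = ⅚ - 135/(2*24/17) = ⅚ - 135*17/(2*24) = ⅚ - ⅙*2295/8 = ⅚ - 765/16 = -2255/48 ≈ -46.979)
1/(H + R) = 1/(77/10 - 2255/48) = 1/(-9427/240) = -240/9427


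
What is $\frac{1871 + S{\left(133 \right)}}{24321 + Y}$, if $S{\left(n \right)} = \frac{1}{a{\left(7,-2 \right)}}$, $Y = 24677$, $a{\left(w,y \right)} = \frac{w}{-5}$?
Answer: $\frac{6546}{171493} \approx 0.038171$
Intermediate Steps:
$a{\left(w,y \right)} = - \frac{w}{5}$ ($a{\left(w,y \right)} = w \left(- \frac{1}{5}\right) = - \frac{w}{5}$)
$S{\left(n \right)} = - \frac{5}{7}$ ($S{\left(n \right)} = \frac{1}{\left(- \frac{1}{5}\right) 7} = \frac{1}{- \frac{7}{5}} = - \frac{5}{7}$)
$\frac{1871 + S{\left(133 \right)}}{24321 + Y} = \frac{1871 - \frac{5}{7}}{24321 + 24677} = \frac{13092}{7 \cdot 48998} = \frac{13092}{7} \cdot \frac{1}{48998} = \frac{6546}{171493}$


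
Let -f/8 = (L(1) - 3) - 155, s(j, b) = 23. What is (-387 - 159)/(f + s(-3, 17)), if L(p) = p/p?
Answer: -546/1279 ≈ -0.42690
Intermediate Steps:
L(p) = 1
f = 1256 (f = -8*((1 - 3) - 155) = -8*(-2 - 155) = -8*(-157) = 1256)
(-387 - 159)/(f + s(-3, 17)) = (-387 - 159)/(1256 + 23) = -546/1279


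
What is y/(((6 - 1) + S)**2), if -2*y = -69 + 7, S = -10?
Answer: 31/25 ≈ 1.2400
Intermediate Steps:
y = 31 (y = -(-69 + 7)/2 = -1/2*(-62) = 31)
y/(((6 - 1) + S)**2) = 31/(((6 - 1) - 10)**2) = 31/((5 - 10)**2) = 31/((-5)**2) = 31/25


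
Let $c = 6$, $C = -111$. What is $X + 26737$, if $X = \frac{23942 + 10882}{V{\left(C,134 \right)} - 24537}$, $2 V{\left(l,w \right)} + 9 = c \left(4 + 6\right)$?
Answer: $\frac{436886101}{16341} \approx 26736.0$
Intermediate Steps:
$V{\left(l,w \right)} = \frac{51}{2}$ ($V{\left(l,w \right)} = - \frac{9}{2} + \frac{6 \left(4 + 6\right)}{2} = - \frac{9}{2} + \frac{6 \cdot 10}{2} = - \frac{9}{2} + \frac{1}{2} \cdot 60 = - \frac{9}{2} + 30 = \frac{51}{2}$)
$X = - \frac{23216}{16341}$ ($X = \frac{23942 + 10882}{\frac{51}{2} - 24537} = \frac{34824}{- \frac{49023}{2}} = 34824 \left(- \frac{2}{49023}\right) = - \frac{23216}{16341} \approx -1.4207$)
$X + 26737 = - \frac{23216}{16341} + 26737 = \frac{436886101}{16341}$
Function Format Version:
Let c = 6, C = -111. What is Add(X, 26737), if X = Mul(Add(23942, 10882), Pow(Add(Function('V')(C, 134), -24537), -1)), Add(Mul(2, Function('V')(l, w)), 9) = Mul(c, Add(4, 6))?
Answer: Rational(436886101, 16341) ≈ 26736.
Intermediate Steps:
Function('V')(l, w) = Rational(51, 2) (Function('V')(l, w) = Add(Rational(-9, 2), Mul(Rational(1, 2), Mul(6, Add(4, 6)))) = Add(Rational(-9, 2), Mul(Rational(1, 2), Mul(6, 10))) = Add(Rational(-9, 2), Mul(Rational(1, 2), 60)) = Add(Rational(-9, 2), 30) = Rational(51, 2))
X = Rational(-23216, 16341) (X = Mul(Add(23942, 10882), Pow(Add(Rational(51, 2), -24537), -1)) = Mul(34824, Pow(Rational(-49023, 2), -1)) = Mul(34824, Rational(-2, 49023)) = Rational(-23216, 16341) ≈ -1.4207)
Add(X, 26737) = Add(Rational(-23216, 16341), 26737) = Rational(436886101, 16341)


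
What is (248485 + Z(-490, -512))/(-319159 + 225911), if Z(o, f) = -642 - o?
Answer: -248333/93248 ≈ -2.6631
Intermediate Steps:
(248485 + Z(-490, -512))/(-319159 + 225911) = (248485 + (-642 - 1*(-490)))/(-319159 + 225911) = (248485 + (-642 + 490))/(-93248) = (248485 - 152)*(-1/93248) = 248333*(-1/93248) = -248333/93248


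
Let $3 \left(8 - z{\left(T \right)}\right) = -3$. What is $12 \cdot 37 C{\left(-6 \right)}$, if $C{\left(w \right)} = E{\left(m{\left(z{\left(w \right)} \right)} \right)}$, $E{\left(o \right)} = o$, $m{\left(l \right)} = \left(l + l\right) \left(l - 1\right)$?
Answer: $63936$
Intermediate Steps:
$z{\left(T \right)} = 9$ ($z{\left(T \right)} = 8 - -1 = 8 + 1 = 9$)
$m{\left(l \right)} = 2 l \left(-1 + l\right)$
$C{\left(w \right)} = 144$ ($C{\left(w \right)} = 2 \cdot 9 \left(-1 + 9\right) = 2 \cdot 9 \cdot 8 = 144$)
$12 \cdot 37 C{\left(-6 \right)} = 12 \cdot 37 \cdot 144 = 444 \cdot 144 = 63936$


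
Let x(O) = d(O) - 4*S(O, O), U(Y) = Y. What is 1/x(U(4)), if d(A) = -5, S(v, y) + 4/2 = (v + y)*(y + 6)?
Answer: -1/317 ≈ -0.0031546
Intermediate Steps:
S(v, y) = -2 + (6 + y)*(v + y) (S(v, y) = -2 + (v + y)*(y + 6) = -2 + (v + y)*(6 + y) = -2 + (6 + y)*(v + y))
x(O) = 3 - 48*O - 8*O² (x(O) = -5 - 4*(-2 + O² + 6*O + 6*O + O*O) = -5 - 4*(-2 + O² + 6*O + 6*O + O²) = -5 - 4*(-2 + 2*O² + 12*O) = -5 + (8 - 48*O - 8*O²) = 3 - 48*O - 8*O²)
1/x(U(4)) = 1/(3 - 48*4 - 8*4²) = 1/(3 - 192 - 8*16) = 1/(3 - 192 - 128) = 1/(-317) = -1/317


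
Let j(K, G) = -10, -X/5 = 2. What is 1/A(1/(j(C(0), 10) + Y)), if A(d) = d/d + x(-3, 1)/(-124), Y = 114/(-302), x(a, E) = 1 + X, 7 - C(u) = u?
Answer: 124/133 ≈ 0.93233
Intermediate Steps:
X = -10 (X = -5*2 = -10)
C(u) = 7 - u
x(a, E) = -9 (x(a, E) = 1 - 10 = -9)
Y = -57/151 (Y = 114*(-1/302) = -57/151 ≈ -0.37748)
A(d) = 133/124 (A(d) = d/d - 9/(-124) = 1 - 9*(-1/124) = 1 + 9/124 = 133/124)
1/A(1/(j(C(0), 10) + Y)) = 1/(133/124) = 124/133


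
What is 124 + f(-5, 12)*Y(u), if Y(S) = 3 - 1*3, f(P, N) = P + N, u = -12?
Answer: 124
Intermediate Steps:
f(P, N) = N + P
Y(S) = 0 (Y(S) = 3 - 3 = 0)
124 + f(-5, 12)*Y(u) = 124 + (12 - 5)*0 = 124 + 7*0 = 124 + 0 = 124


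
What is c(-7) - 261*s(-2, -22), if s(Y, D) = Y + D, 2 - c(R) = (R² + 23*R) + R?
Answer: 6385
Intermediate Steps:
c(R) = 2 - R² - 24*R (c(R) = 2 - ((R² + 23*R) + R) = 2 - (R² + 24*R) = 2 + (-R² - 24*R) = 2 - R² - 24*R)
s(Y, D) = D + Y
c(-7) - 261*s(-2, -22) = (2 - 1*(-7)² - 24*(-7)) - 261*(-22 - 2) = (2 - 1*49 + 168) - 261*(-24) = (2 - 49 + 168) + 6264 = 121 + 6264 = 6385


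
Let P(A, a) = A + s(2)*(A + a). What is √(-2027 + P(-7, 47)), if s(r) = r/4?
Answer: I*√2014 ≈ 44.878*I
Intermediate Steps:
s(r) = r/4 (s(r) = r*(¼) = r/4)
P(A, a) = a/2 + 3*A/2 (P(A, a) = A + ((¼)*2)*(A + a) = A + (A + a)/2 = A + (A/2 + a/2) = a/2 + 3*A/2)
√(-2027 + P(-7, 47)) = √(-2027 + ((½)*47 + (3/2)*(-7))) = √(-2027 + (47/2 - 21/2)) = √(-2027 + 13) = √(-2014) = I*√2014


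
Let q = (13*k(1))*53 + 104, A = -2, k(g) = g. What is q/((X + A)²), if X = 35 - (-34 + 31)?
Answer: 793/1296 ≈ 0.61188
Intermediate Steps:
X = 38 (X = 35 - 1*(-3) = 35 + 3 = 38)
q = 793 (q = (13*1)*53 + 104 = 13*53 + 104 = 689 + 104 = 793)
q/((X + A)²) = 793/((38 - 2)²) = 793/(36²) = 793/1296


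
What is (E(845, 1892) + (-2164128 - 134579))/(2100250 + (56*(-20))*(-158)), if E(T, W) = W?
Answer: -153121/151814 ≈ -1.0086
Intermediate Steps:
(E(845, 1892) + (-2164128 - 134579))/(2100250 + (56*(-20))*(-158)) = (1892 + (-2164128 - 134579))/(2100250 + (56*(-20))*(-158)) = (1892 - 2298707)/(2100250 - 1120*(-158)) = -2296815/(2100250 + 176960) = -2296815/2277210 = -2296815*1/2277210 = -153121/151814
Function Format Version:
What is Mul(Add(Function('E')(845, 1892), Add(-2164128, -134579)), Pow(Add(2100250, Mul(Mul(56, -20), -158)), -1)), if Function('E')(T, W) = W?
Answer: Rational(-153121, 151814) ≈ -1.0086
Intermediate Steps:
Mul(Add(Function('E')(845, 1892), Add(-2164128, -134579)), Pow(Add(2100250, Mul(Mul(56, -20), -158)), -1)) = Mul(Add(1892, Add(-2164128, -134579)), Pow(Add(2100250, Mul(Mul(56, -20), -158)), -1)) = Mul(Add(1892, -2298707), Pow(Add(2100250, Mul(-1120, -158)), -1)) = Mul(-2296815, Pow(Add(2100250, 176960), -1)) = Mul(-2296815, Pow(2277210, -1)) = Mul(-2296815, Rational(1, 2277210)) = Rational(-153121, 151814)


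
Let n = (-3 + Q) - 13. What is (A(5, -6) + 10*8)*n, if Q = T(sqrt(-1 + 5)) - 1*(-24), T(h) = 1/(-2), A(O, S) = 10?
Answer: 675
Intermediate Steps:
T(h) = -1/2
Q = 47/2 (Q = -1/2 - 1*(-24) = -1/2 + 24 = 47/2 ≈ 23.500)
n = 15/2 (n = (-3 + 47/2) - 13 = 41/2 - 13 = 15/2 ≈ 7.5000)
(A(5, -6) + 10*8)*n = (10 + 10*8)*(15/2) = (10 + 80)*(15/2) = 90*(15/2) = 675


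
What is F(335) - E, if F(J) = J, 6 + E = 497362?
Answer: -497021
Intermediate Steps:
E = 497356 (E = -6 + 497362 = 497356)
F(335) - E = 335 - 1*497356 = 335 - 497356 = -497021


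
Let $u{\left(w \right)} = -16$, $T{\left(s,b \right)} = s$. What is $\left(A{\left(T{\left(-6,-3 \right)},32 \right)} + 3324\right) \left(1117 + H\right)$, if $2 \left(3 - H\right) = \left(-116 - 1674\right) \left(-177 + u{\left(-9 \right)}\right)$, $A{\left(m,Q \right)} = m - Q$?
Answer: $-563926890$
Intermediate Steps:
$H = -172732$ ($H = 3 - \frac{\left(-116 - 1674\right) \left(-177 - 16\right)}{2} = 3 - \frac{\left(-1790\right) \left(-193\right)}{2} = 3 - 172735 = -172732$)
$\left(A{\left(T{\left(-6,-3 \right)},32 \right)} + 3324\right) \left(1117 + H\right) = \left(\left(-6 - 32\right) + 3324\right) \left(1117 - 172732\right) = \left(\left(-6 - 32\right) + 3324\right) \left(-171615\right) = \left(-38 + 3324\right) \left(-171615\right) = 3286 \left(-171615\right) = -563926890$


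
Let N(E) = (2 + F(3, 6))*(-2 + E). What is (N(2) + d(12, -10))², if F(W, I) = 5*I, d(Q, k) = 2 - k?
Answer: 144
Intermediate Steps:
N(E) = -64 + 32*E (N(E) = (2 + 5*6)*(-2 + E) = (2 + 30)*(-2 + E) = 32*(-2 + E) = -64 + 32*E)
(N(2) + d(12, -10))² = ((-64 + 32*2) + (2 - 1*(-10)))² = ((-64 + 64) + (2 + 10))² = (0 + 12)² = 12² = 144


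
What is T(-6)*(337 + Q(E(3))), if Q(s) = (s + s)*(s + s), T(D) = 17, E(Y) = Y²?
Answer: 11237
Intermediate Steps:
Q(s) = 4*s² (Q(s) = (2*s)*(2*s) = 4*s²)
T(-6)*(337 + Q(E(3))) = 17*(337 + 4*(3²)²) = 17*(337 + 4*9²) = 17*(337 + 4*81) = 17*(337 + 324) = 17*661 = 11237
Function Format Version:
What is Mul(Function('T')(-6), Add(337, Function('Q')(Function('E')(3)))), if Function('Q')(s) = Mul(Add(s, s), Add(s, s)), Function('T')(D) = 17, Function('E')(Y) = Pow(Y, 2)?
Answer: 11237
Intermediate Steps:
Function('Q')(s) = Mul(4, Pow(s, 2)) (Function('Q')(s) = Mul(Mul(2, s), Mul(2, s)) = Mul(4, Pow(s, 2)))
Mul(Function('T')(-6), Add(337, Function('Q')(Function('E')(3)))) = Mul(17, Add(337, Mul(4, Pow(Pow(3, 2), 2)))) = Mul(17, Add(337, Mul(4, Pow(9, 2)))) = Mul(17, Add(337, Mul(4, 81))) = Mul(17, Add(337, 324)) = Mul(17, 661) = 11237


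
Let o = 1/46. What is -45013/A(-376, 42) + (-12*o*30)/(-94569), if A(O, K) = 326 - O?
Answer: -32635688257/508970358 ≈ -64.121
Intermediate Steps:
o = 1/46 ≈ 0.021739
-45013/A(-376, 42) + (-12*o*30)/(-94569) = -45013/(326 - 1*(-376)) + (-12*1/46*30)/(-94569) = -45013/(326 + 376) - 6/23*30*(-1/94569) = -45013/702 - 180/23*(-1/94569) = -45013*1/702 + 60/725029 = -45013/702 + 60/725029 = -32635688257/508970358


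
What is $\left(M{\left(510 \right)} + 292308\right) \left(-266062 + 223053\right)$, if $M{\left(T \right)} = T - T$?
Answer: $-12571874772$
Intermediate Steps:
$M{\left(T \right)} = 0$
$\left(M{\left(510 \right)} + 292308\right) \left(-266062 + 223053\right) = \left(0 + 292308\right) \left(-266062 + 223053\right) = 292308 \left(-43009\right) = -12571874772$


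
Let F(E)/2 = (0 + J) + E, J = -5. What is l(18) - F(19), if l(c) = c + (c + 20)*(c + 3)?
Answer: 788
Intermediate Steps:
l(c) = c + (3 + c)*(20 + c) (l(c) = c + (20 + c)*(3 + c) = c + (3 + c)*(20 + c))
F(E) = -10 + 2*E (F(E) = 2*((0 - 5) + E) = 2*(-5 + E) = -10 + 2*E)
l(18) - F(19) = (60 + 18² + 24*18) - (-10 + 2*19) = (60 + 324 + 432) - (-10 + 38) = 816 - 1*28 = 816 - 28 = 788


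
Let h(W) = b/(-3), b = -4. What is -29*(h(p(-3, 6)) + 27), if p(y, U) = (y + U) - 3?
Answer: -2465/3 ≈ -821.67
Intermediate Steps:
p(y, U) = -3 + U + y (p(y, U) = (U + y) - 3 = -3 + U + y)
h(W) = 4/3 (h(W) = -4/(-3) = -4*(-⅓) = 4/3)
-29*(h(p(-3, 6)) + 27) = -29*(4/3 + 27) = -29*85/3 = -2465/3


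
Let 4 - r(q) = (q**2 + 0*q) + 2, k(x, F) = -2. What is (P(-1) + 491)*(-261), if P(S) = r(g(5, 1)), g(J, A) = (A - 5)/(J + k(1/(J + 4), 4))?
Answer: -128209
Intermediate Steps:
g(J, A) = (-5 + A)/(-2 + J) (g(J, A) = (A - 5)/(J - 2) = (-5 + A)/(-2 + J))
r(q) = 2 - q**2 (r(q) = 4 - ((q**2 + 0*q) + 2) = 4 - ((q**2 + 0) + 2) = 4 - (q**2 + 2) = 4 - (2 + q**2) = 4 + (-2 - q**2) = 2 - q**2)
P(S) = 2/9 (P(S) = 2 - ((-5 + 1)/(-2 + 5))**2 = 2 - (-4/3)**2 = 2 - 1*16/9 = 2 - 16/9 = 2/9)
(P(-1) + 491)*(-261) = (2/9 + 491)*(-261) = (4421/9)*(-261) = -128209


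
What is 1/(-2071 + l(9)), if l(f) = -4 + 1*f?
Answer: -1/2066 ≈ -0.00048403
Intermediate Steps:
l(f) = -4 + f
1/(-2071 + l(9)) = 1/(-2071 + (-4 + 9)) = 1/(-2071 + 5) = 1/(-2066) = -1/2066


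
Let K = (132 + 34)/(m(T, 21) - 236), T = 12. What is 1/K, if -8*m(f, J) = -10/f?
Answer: -11323/7968 ≈ -1.4211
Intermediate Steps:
m(f, J) = 5/(4*f) (m(f, J) = -(-5)/(4*f) = 5/(4*f))
K = -7968/11323 (K = (132 + 34)/((5/4)/12 - 236) = 166/((5/4)*(1/12) - 236) = 166/(5/48 - 236) = 166/(-11323/48) = 166*(-48/11323) = -7968/11323 ≈ -0.70370)
1/K = 1/(-7968/11323) = -11323/7968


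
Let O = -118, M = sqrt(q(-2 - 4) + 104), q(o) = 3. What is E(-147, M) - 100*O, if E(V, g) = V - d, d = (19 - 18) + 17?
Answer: 11635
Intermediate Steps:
d = 18 (d = 1 + 17 = 18)
M = sqrt(107) (M = sqrt(3 + 104) = sqrt(107) ≈ 10.344)
E(V, g) = -18 + V (E(V, g) = V - 1*18 = V - 18 = -18 + V)
E(-147, M) - 100*O = (-18 - 147) - 100*(-118) = -165 - 1*(-11800) = -165 + 11800 = 11635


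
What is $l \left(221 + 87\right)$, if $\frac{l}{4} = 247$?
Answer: $304304$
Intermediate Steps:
$l = 988$ ($l = 4 \cdot 247 = 988$)
$l \left(221 + 87\right) = 988 \left(221 + 87\right) = 988 \cdot 308 = 304304$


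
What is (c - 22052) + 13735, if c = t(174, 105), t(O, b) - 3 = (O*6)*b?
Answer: 101306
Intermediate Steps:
t(O, b) = 3 + 6*O*b (t(O, b) = 3 + (O*6)*b = 3 + (6*O)*b = 3 + 6*O*b)
c = 109623 (c = 3 + 6*174*105 = 3 + 109620 = 109623)
(c - 22052) + 13735 = (109623 - 22052) + 13735 = 87571 + 13735 = 101306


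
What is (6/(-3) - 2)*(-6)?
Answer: 24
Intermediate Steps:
(6/(-3) - 2)*(-6) = (6*(-⅓) - 2)*(-6) = (-2 - 2)*(-6) = -4*(-6) = 24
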